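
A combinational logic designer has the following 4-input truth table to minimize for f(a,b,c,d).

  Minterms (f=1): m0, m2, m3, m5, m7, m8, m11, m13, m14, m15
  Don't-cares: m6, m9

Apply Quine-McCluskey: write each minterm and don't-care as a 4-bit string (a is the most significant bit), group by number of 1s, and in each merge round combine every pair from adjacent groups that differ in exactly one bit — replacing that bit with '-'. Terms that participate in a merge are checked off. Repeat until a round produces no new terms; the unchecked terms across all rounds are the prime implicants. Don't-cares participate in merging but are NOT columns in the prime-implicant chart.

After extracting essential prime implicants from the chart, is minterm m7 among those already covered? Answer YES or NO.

YES

Round 0: 0000✓ 0010✓ 0011✓ 0101✓ 0110✓ 0111✓ 1000✓ 1001✓ 1011✓ 1101✓ 1110✓ 1111✓
Round 1: -000 -011✓ -101✓ -110✓ -111✓ 0-10✓ 0-11✓ 00-0 001-✓ 01-1✓ 011-✓ 1-01✓ 1-11✓ 10-1✓ 100- 11-1✓ 111-✓
Round 2: --11 -1-1 -11- 0-1- 1--1
PIs = {--11, -000, -1-1, -11-, 0-1-, 00-0, 1--1, 100-}
Coverage chart:
  m0: -000,00-0
  m2: 0-1-,00-0
  m3: --11,0-1-
  m5: -1-1 ←essential
  m7: --11,-1-1,-11-,0-1-
  m8: -000,100-
  m11: --11,1--1
  m13: -1-1,1--1
  m14: -11- ←essential
  m15: --11,-1-1,-11-,1--1
Essential: -1-1, -11-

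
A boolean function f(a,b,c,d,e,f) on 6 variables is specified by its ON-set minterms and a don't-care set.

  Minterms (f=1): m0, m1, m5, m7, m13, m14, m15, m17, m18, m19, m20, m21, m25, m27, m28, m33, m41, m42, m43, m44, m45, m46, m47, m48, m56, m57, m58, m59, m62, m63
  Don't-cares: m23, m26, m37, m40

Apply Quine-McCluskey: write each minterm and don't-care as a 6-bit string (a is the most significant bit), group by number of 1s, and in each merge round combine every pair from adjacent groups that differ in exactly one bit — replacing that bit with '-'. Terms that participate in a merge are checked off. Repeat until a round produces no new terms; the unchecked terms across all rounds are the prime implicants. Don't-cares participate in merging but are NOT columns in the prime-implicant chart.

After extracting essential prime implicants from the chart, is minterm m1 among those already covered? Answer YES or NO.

YES

size-2^0 implicants → 000000(✓)  000001(✓)  000101(✓)  000111(✓)  001101(✓)  001110(✓)  001111(✓)  010001(✓)  010010(✓)  010011(✓)  010100(✓)  010101(✓)  010111(✓)  011001(✓)  011010(✓)  011011(✓)  011100(✓)  100001(✓)  100101(✓)  101000(✓)  101001(✓)  101010(✓)  101011(✓)  101100(✓)  101101(✓)  101110(✓)  101111(✓)  110000(✓)  111000(✓)  111001(✓)  111010(✓)  111011(✓)  111110(✓)  111111(✓)
size-2^1 implicants → -00001(✓)  -00101(✓)  -01101(✓)  -01110(✓)  -01111(✓)  -11001(✓)  -11010(✓)  -11011(✓)  0-0001(✓)  0-0101(✓)  0-0111(✓)  00-101(✓)  00-111(✓)  000-01(✓)  00000-  0001-1(✓)  0011-1(✓)  00111-(✓)  01-001(✓)  01-010(✓)  01-011(✓)  01-100  010-01(✓)  010-11(✓)  0100-1(✓)  01001-(✓)  0101-1(✓)  01010-  0110-1(✓)  01101-(✓)  1-1000(✓)  1-1001(✓)  1-1010(✓)  1-1011(✓)  1-1110(✓)  1-1111(✓)  10-001(✓)  10-101(✓)  100-01(✓)  101-00(✓)  101-01(✓)  101-10(✓)  101-11(✓)  1010-0(✓)  1010-1(✓)  10100-(✓)  10101-(✓)  1011-0(✓)  1011-1(✓)  10110-(✓)  10111-(✓)  11-000  111-10(✓)  111-11(✓)  1110-0(✓)  1110-1(✓)  11100-(✓)  11101-(✓)  11111-(✓)
size-2^2 implicants → -0-101  -00-01  -011-1  -0111-  -110-1  -1101-  0-0-01  0-01-1  00-1-1  01-0-1  01-01-  010--1  1-1-10(✓)  1-1-11(✓)  1-10-0(✓)  1-10-1(✓)  1-100-(✓)  1-101-(✓)  1-111-(✓)  10--01  101--0(✓)  101--1(✓)  101-0-(✓)  101-1-(✓)  1010--(✓)  1011--(✓)  111-1-(✓)  1110--(✓)
size-2^3 implicants → 1-1-1-  1-10--  101---
Unchecked terms (primes): -0-101, -00-01, -011-1, -0111-, -110-1, -1101-, 0-0-01, 0-01-1, 00-1-1, 00000-, 01-0-1, 01-01-, 01-100, 010--1, 01010-, 1-1-1-, 1-10--, 10--01, 101---, 11-000
Minterm coverage:
  m0 ⊆ 00000- [E]
  m1 ⊆ -00-01,0-0-01,00000-
  m5 ⊆ -0-101,-00-01,0-0-01,0-01-1,00-1-1
  m7 ⊆ 0-01-1,00-1-1
  m13 ⊆ -0-101,-011-1,00-1-1
  m14 ⊆ -0111- [E]
  m15 ⊆ -011-1,-0111-,00-1-1
  m17 ⊆ 0-0-01,01-0-1,010--1
  m18 ⊆ 01-01- [E]
  m19 ⊆ 01-0-1,01-01-,010--1
  m20 ⊆ 01-100,01010-
  m21 ⊆ 0-0-01,0-01-1,010--1,01010-
  m25 ⊆ -110-1,01-0-1
  m27 ⊆ -110-1,-1101-,01-0-1,01-01-
  m28 ⊆ 01-100 [E]
  m33 ⊆ -00-01,10--01
  m41 ⊆ 1-10--,10--01,101---
  m42 ⊆ 1-1-1-,1-10--,101---
  m43 ⊆ 1-1-1-,1-10--,101---
  m44 ⊆ 101--- [E]
  m45 ⊆ -0-101,-011-1,10--01,101---
  m46 ⊆ -0111-,1-1-1-,101---
  m47 ⊆ -011-1,-0111-,1-1-1-,101---
  m48 ⊆ 11-000 [E]
  m56 ⊆ 1-10--,11-000
  m57 ⊆ -110-1,1-10--
  m58 ⊆ -1101-,1-1-1-,1-10--
  m59 ⊆ -110-1,-1101-,1-1-1-,1-10--
  m62 ⊆ 1-1-1- [E]
  m63 ⊆ 1-1-1- [E]
E = {-0111-, 00000-, 01-01-, 01-100, 1-1-1-, 101---, 11-000}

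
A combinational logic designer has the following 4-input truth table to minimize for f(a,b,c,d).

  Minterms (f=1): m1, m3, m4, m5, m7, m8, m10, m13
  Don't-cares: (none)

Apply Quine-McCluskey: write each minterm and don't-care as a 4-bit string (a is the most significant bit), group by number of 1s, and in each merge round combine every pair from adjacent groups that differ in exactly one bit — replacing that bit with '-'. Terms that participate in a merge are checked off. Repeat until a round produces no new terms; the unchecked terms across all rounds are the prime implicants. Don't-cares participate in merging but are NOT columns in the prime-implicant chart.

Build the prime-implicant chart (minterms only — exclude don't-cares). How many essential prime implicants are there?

Round 0: 0001✓ 0011✓ 0100✓ 0101✓ 0111✓ 1000✓ 1010✓ 1101✓
Round 1: -101 0-01✓ 0-11✓ 00-1✓ 01-1✓ 010- 10-0
Round 2: 0--1
PIs = {-101, 0--1, 010-, 10-0}
Coverage chart:
  m1: 0--1 ←essential
  m3: 0--1 ←essential
  m4: 010- ←essential
  m5: -101,0--1,010-
  m7: 0--1 ←essential
  m8: 10-0 ←essential
  m10: 10-0 ←essential
  m13: -101 ←essential
Essential: -101, 0--1, 010-, 10-0

4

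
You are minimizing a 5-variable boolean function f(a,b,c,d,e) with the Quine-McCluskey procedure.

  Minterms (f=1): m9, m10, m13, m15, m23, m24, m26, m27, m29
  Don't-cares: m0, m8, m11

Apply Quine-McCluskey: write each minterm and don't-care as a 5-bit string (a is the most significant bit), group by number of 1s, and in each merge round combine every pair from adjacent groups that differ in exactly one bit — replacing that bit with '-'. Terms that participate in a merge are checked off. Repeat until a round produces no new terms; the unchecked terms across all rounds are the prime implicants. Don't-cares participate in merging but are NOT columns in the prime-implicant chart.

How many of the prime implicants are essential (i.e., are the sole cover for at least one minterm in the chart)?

5

size-2^0 implicants → 00000(✓)  01000(✓)  01001(✓)  01010(✓)  01011(✓)  01101(✓)  01111(✓)  10111  11000(✓)  11010(✓)  11011(✓)  11101(✓)
size-2^1 implicants → -1000(✓)  -1010(✓)  -1011(✓)  -1101  0-000  01-01(✓)  01-11(✓)  010-0(✓)  010-1(✓)  0100-(✓)  0101-(✓)  011-1(✓)  110-0(✓)  1101-(✓)
size-2^2 implicants → -10-0  -101-  01--1  010--
Unchecked terms (primes): -10-0, -101-, -1101, 0-000, 01--1, 010--, 10111
Minterm coverage:
  m9 ⊆ 01--1,010--
  m10 ⊆ -10-0,-101-,010--
  m13 ⊆ -1101,01--1
  m15 ⊆ 01--1 [E]
  m23 ⊆ 10111 [E]
  m24 ⊆ -10-0 [E]
  m26 ⊆ -10-0,-101-
  m27 ⊆ -101- [E]
  m29 ⊆ -1101 [E]
E = {-10-0, -101-, -1101, 01--1, 10111}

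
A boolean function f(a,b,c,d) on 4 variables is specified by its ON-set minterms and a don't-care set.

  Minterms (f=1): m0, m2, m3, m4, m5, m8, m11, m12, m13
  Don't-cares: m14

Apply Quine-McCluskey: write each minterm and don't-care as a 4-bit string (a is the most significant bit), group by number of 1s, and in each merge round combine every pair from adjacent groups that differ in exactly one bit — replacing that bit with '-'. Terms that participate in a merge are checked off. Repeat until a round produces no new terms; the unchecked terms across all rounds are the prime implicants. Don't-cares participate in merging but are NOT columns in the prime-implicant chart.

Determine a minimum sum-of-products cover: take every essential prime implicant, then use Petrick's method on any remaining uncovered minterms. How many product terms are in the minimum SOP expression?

Round 0: 0000✓ 0010✓ 0011✓ 0100✓ 0101✓ 1000✓ 1011✓ 1100✓ 1101✓ 1110✓
Round 1: -000✓ -011 -100✓ -101✓ 0-00✓ 00-0 001- 010-✓ 1-00✓ 11-0 110-✓
Round 2: --00 -10-
PIs = {--00, -011, -10-, 00-0, 001-, 11-0}
Coverage chart:
  m0: --00,00-0
  m2: 00-0,001-
  m3: -011,001-
  m4: --00,-10-
  m5: -10- ←essential
  m8: --00 ←essential
  m11: -011 ←essential
  m12: --00,-10-,11-0
  m13: -10- ←essential
Essential: --00, -011, -10-
Petrick residual → 00-0
Min cover (4 terms): c'd' + b'cd + bc' + a'b'd'

4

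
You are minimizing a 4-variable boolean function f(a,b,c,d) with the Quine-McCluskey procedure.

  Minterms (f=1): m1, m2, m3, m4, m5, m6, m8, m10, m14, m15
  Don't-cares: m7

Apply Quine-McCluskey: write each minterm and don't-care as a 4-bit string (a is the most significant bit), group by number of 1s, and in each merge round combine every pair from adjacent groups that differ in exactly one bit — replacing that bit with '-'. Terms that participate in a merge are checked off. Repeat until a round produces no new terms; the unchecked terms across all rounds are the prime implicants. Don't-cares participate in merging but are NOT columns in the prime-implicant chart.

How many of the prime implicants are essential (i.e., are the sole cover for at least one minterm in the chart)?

4

[col 0] 0001*, 0010*, 0011*, 0100*, 0101*, 0110*, 0111*, 1000*, 1010*, 1110*, 1111*
[col 1] -010*, -110*, -111*, 0-01*, 0-10*, 0-11*, 00-1*, 001-*, 01-0*, 01-1*, 010-*, 011-*, 1-10*, 10-0, 111-*
[col 2] --10, -11-, 0--1, 0-1-, 01--
Prime implicants: --10, -11-, 0--1, 0-1-, 01--, 10-0
PI chart (minterm → PIs covering it):
  1 | 0--1  (sole → essential)
  2 | --10,0-1-
  3 | 0--1,0-1-
  4 | 01--  (sole → essential)
  5 | 0--1,01--
  6 | --10,-11-,0-1-,01--
  8 | 10-0  (sole → essential)
  10 | --10,10-0
  14 | --10,-11-
  15 | -11-  (sole → essential)
Essential prime implicants: -11-, 0--1, 01--, 10-0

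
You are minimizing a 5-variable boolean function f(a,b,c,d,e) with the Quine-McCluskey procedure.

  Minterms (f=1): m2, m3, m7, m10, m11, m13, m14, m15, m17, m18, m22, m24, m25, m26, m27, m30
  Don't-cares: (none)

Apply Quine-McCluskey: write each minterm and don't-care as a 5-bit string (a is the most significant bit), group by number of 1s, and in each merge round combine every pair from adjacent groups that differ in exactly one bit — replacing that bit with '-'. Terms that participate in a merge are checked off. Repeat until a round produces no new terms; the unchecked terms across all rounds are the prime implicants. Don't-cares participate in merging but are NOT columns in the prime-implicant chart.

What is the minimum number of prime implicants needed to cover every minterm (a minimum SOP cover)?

7

size-2^0 implicants → 00010(✓)  00011(✓)  00111(✓)  01010(✓)  01011(✓)  01101(✓)  01110(✓)  01111(✓)  10001(✓)  10010(✓)  10110(✓)  11000(✓)  11001(✓)  11010(✓)  11011(✓)  11110(✓)
size-2^1 implicants → -0010(✓)  -1010(✓)  -1011(✓)  -1110(✓)  0-010(✓)  0-011(✓)  0-111(✓)  00-11(✓)  0001-(✓)  01-10(✓)  01-11(✓)  0101-(✓)  011-1  0111-(✓)  1-001  1-010(✓)  1-110(✓)  10-10(✓)  11-10(✓)  110-0(✓)  110-1(✓)  1100-(✓)  1101-(✓)
size-2^2 implicants → --010  -1-10  -101-  0--11  0-01-  01-1-  1--10  110--
Unchecked terms (primes): --010, -1-10, -101-, 0--11, 0-01-, 01-1-, 011-1, 1--10, 1-001, 110--
Minterm coverage:
  m2 ⊆ --010,0-01-
  m3 ⊆ 0--11,0-01-
  m7 ⊆ 0--11 [E]
  m10 ⊆ --010,-1-10,-101-,0-01-,01-1-
  m11 ⊆ -101-,0--11,0-01-,01-1-
  m13 ⊆ 011-1 [E]
  m14 ⊆ -1-10,01-1-
  m15 ⊆ 0--11,01-1-,011-1
  m17 ⊆ 1-001 [E]
  m18 ⊆ --010,1--10
  m22 ⊆ 1--10 [E]
  m24 ⊆ 110-- [E]
  m25 ⊆ 1-001,110--
  m26 ⊆ --010,-1-10,-101-,1--10,110--
  m27 ⊆ -101-,110--
  m30 ⊆ -1-10,1--10
E = {0--11, 011-1, 1--10, 1-001, 110--}
Petrick residual → --010, -1-10
Cover = c'de' + bde' + a'de + a'bce + ade' + ac'd'e + abc'  |cover|=7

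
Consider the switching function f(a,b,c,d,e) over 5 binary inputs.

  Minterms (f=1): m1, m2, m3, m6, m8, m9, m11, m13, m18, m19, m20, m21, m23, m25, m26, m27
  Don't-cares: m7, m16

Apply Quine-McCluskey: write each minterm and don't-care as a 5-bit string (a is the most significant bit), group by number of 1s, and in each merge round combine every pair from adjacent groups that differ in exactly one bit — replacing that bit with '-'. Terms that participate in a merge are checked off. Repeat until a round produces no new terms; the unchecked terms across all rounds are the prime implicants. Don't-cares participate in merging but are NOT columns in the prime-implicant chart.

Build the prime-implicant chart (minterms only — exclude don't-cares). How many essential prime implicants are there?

6

Round 0: 00001✓ 00010✓ 00011✓ 00110✓ 00111✓ 01000✓ 01001✓ 01011✓ 01101✓ 10000✓ 10010✓ 10011✓ 10100✓ 10101✓ 10111✓ 11001✓ 11010✓ 11011✓
Round 1: -0010✓ -0011✓ -0111✓ -1001✓ -1011✓ 0-001✓ 0-011✓ 00-10✓ 00-11✓ 000-1✓ 0001-✓ 0011-✓ 01-01 010-1✓ 0100- 1-010✓ 1-011✓ 10-00 10-11✓ 100-0 1001-✓ 101-1 1010- 110-1✓ 1101-✓
Round 2: --011 -0-11 -001- -10-1 0-0-1 00-1- 1-01-
PIs = {--011, -0-11, -001-, -10-1, 0-0-1, 00-1-, 01-01, 0100-, 1-01-, 10-00, 100-0, 101-1, 1010-}
Coverage chart:
  m1: 0-0-1 ←essential
  m2: -001-,00-1-
  m3: --011,-0-11,-001-,0-0-1,00-1-
  m6: 00-1- ←essential
  m8: 0100- ←essential
  m9: -10-1,0-0-1,01-01,0100-
  m11: --011,-10-1,0-0-1
  m13: 01-01 ←essential
  m18: -001-,1-01-,100-0
  m19: --011,-0-11,-001-,1-01-
  m20: 10-00,1010-
  m21: 101-1,1010-
  m23: -0-11,101-1
  m25: -10-1 ←essential
  m26: 1-01- ←essential
  m27: --011,-10-1,1-01-
Essential: -10-1, 0-0-1, 00-1-, 01-01, 0100-, 1-01-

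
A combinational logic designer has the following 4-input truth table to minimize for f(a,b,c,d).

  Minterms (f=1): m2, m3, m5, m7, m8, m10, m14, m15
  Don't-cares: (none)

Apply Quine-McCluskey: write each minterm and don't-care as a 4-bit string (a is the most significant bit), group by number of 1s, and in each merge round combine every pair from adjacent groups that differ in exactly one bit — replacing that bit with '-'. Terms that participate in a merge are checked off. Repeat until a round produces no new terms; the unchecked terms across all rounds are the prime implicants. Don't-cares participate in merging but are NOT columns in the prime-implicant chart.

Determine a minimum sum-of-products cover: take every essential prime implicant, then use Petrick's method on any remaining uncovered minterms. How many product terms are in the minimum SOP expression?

[col 0] 0010*, 0011*, 0101*, 0111*, 1000*, 1010*, 1110*, 1111*
[col 1] -010, -111, 0-11, 001-, 01-1, 1-10, 10-0, 111-
Prime implicants: -010, -111, 0-11, 001-, 01-1, 1-10, 10-0, 111-
PI chart (minterm → PIs covering it):
  2 | -010,001-
  3 | 0-11,001-
  5 | 01-1  (sole → essential)
  7 | -111,0-11,01-1
  8 | 10-0  (sole → essential)
  10 | -010,1-10,10-0
  14 | 1-10,111-
  15 | -111,111-
Essential prime implicants: 01-1, 10-0
Petrick residual → 001-, 111-
Minimum SOP uses 4 PIs: a'b'c + a'bd + ab'd' + abc

4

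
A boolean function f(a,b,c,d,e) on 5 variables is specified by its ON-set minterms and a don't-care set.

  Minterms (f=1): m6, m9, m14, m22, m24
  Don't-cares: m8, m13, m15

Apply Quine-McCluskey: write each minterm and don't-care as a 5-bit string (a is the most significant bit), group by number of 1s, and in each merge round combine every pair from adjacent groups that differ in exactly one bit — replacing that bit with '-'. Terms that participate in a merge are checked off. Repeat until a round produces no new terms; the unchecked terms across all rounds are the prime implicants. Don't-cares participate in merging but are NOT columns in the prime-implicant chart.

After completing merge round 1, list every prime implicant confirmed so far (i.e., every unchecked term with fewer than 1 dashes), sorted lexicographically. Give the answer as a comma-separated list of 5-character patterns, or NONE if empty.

NONE

Round 0: 00110✓ 01000✓ 01001✓ 01101✓ 01110✓ 01111✓ 10110✓ 11000✓
Round 1: -0110 -1000 0-110 01-01 0100- 011-1 0111-
PIs = {-0110, -1000, 0-110, 01-01, 0100-, 011-1, 0111-}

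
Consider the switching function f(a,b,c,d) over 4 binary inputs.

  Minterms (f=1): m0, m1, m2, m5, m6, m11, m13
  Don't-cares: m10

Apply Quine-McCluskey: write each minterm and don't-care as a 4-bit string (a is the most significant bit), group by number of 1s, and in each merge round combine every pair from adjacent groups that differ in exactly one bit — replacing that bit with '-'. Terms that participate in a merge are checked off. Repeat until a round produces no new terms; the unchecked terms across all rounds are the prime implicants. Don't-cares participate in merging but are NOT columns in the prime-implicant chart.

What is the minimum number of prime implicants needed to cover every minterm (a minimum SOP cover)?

4

size-2^0 implicants → 0000(✓)  0001(✓)  0010(✓)  0101(✓)  0110(✓)  1010(✓)  1011(✓)  1101(✓)
size-2^1 implicants → -010  -101  0-01  0-10  00-0  000-  101-
Unchecked terms (primes): -010, -101, 0-01, 0-10, 00-0, 000-, 101-
Minterm coverage:
  m0 ⊆ 00-0,000-
  m1 ⊆ 0-01,000-
  m2 ⊆ -010,0-10,00-0
  m5 ⊆ -101,0-01
  m6 ⊆ 0-10 [E]
  m11 ⊆ 101- [E]
  m13 ⊆ -101 [E]
E = {-101, 0-10, 101-}
Petrick residual → 000-
Cover = bc'd + a'cd' + a'b'c' + ab'c  |cover|=4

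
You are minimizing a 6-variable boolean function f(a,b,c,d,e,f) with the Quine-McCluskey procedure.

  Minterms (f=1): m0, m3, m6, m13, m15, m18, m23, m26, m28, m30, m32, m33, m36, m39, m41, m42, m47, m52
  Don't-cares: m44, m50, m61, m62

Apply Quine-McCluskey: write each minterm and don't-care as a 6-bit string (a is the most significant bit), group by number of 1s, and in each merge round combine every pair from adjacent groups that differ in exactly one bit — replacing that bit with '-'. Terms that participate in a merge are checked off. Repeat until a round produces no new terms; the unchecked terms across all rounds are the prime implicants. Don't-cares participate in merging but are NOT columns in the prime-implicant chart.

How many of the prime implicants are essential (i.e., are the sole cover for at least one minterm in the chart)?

10

[col 0] 000000*, 000011, 000110, 001101*, 001111*, 010010*, 010111, 011010*, 011100*, 011110*, 100000*, 100001*, 100100*, 100111*, 101001*, 101010, 101100*, 101111*, 110010*, 110100*, 111101, 111110*
[col 1] -00000, -01111, -10010, -11110, 0011-1, 01-010, 011-10, 0111-0, 1-0100, 10-001, 10-100, 10-111, 100-00, 10000-
Prime implicants: -00000, -01111, -10010, -11110, 000011, 000110, 0011-1, 01-010, 010111, 011-10, 0111-0, 1-0100, 10-001, 10-100, 10-111, 100-00, 10000-, 101010, 111101
PI chart (minterm → PIs covering it):
  0 | -00000  (sole → essential)
  3 | 000011  (sole → essential)
  6 | 000110  (sole → essential)
  13 | 0011-1  (sole → essential)
  15 | -01111,0011-1
  18 | -10010,01-010
  23 | 010111  (sole → essential)
  26 | 01-010,011-10
  28 | 0111-0  (sole → essential)
  30 | -11110,011-10,0111-0
  32 | -00000,100-00,10000-
  33 | 10-001,10000-
  36 | 1-0100,10-100,100-00
  39 | 10-111  (sole → essential)
  41 | 10-001  (sole → essential)
  42 | 101010  (sole → essential)
  47 | -01111,10-111
  52 | 1-0100  (sole → essential)
Essential prime implicants: -00000, 000011, 000110, 0011-1, 010111, 0111-0, 1-0100, 10-001, 10-111, 101010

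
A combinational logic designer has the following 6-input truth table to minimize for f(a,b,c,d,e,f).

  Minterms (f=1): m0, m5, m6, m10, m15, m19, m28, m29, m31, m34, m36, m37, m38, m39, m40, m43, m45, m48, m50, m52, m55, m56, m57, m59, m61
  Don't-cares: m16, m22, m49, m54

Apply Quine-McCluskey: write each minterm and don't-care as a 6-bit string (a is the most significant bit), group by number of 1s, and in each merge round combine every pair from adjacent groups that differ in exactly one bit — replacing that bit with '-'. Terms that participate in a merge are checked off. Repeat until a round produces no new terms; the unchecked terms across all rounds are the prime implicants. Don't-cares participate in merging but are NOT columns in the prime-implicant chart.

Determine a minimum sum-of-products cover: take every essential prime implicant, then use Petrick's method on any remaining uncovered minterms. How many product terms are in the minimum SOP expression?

14

Round 0: 000000✓ 000101✓ 000110✓ 001010 001111✓ 010000✓ 010011 010110✓ 011100✓ 011101✓ 011111✓ 100010✓ 100100✓ 100101✓ 100110✓ 100111✓ 101000✓ 101011✓ 101101✓ 110000✓ 110001✓ 110010✓ 110100✓ 110110✓ 110111✓ 111000✓ 111001✓ 111011✓ 111101✓
Round 1: -00101 -00110✓ -10000 -10110✓ -11101 0-0000 0-0110✓ 0-1111 0111-1 01110- 1-0010✓ 1-0100✓ 1-0110✓ 1-0111✓ 1-1000 1-1011 1-1101 10-101 100-10✓ 1001-0✓ 1001-1✓ 10010-✓ 10011-✓ 11-000✓ 11-001✓ 110-00✓ 110-10✓ 1100-0✓ 11000-✓ 1101-0✓ 11011-✓ 111-01 1110-1 11100-✓
Round 2: --0110 1-0-10 1-01-0 1-011- 1001-- 11-00- 110--0
PIs = {--0110, -00101, -10000, -11101, 0-0000, 0-1111, 001010, 010011, 0111-1, 01110-, 1-0-10, 1-01-0, 1-011-, 1-1000, 1-1011, 1-1101, 10-101, 1001--, 11-00-, 110--0, 111-01, 1110-1}
Coverage chart:
  m0: 0-0000 ←essential
  m5: -00101 ←essential
  m6: --0110 ←essential
  m10: 001010 ←essential
  m15: 0-1111 ←essential
  m19: 010011 ←essential
  m28: 01110- ←essential
  m29: -11101,0111-1,01110-
  m31: 0-1111,0111-1
  m34: 1-0-10 ←essential
  m36: 1-01-0,1001--
  m37: -00101,10-101,1001--
  m38: --0110,1-0-10,1-01-0,1-011-,1001--
  m39: 1-011-,1001--
  m40: 1-1000 ←essential
  m43: 1-1011 ←essential
  m45: 1-1101,10-101
  m48: -10000,11-00-,110--0
  m50: 1-0-10,110--0
  m52: 1-01-0,110--0
  m55: 1-011- ←essential
  m56: 1-1000,11-00-
  m57: 11-00-,111-01,1110-1
  m59: 1-1011,1110-1
  m61: -11101,1-1101,111-01
Essential: --0110, -00101, 0-0000, 0-1111, 001010, 010011, 01110-, 1-0-10, 1-011-, 1-1000, 1-1011
Petrick residual → 1-01-0, 1-1101, 11-00-
Min cover (14 terms): c'def' + b'c'de'f + a'c'd'e'f' + a'cdef + a'b'cd'ef' + a'bc'd'ef + a'bcde' + ac'ef' + ac'df' + ac'de + acd'e'f' + acd'ef + acde'f + abd'e'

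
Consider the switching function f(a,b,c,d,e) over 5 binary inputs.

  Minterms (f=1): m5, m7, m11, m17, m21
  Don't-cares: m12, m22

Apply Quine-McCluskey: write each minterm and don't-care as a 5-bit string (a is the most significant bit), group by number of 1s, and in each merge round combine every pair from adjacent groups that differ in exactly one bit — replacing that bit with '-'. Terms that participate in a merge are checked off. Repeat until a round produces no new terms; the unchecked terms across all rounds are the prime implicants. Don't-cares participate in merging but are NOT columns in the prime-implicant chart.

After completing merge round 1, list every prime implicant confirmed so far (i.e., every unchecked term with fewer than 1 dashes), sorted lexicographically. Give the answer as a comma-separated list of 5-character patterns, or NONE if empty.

[col 0] 00101*, 00111*, 01011, 01100, 10001*, 10101*, 10110
[col 1] -0101, 001-1, 10-01
Prime implicants: -0101, 001-1, 01011, 01100, 10-01, 10110

01011, 01100, 10110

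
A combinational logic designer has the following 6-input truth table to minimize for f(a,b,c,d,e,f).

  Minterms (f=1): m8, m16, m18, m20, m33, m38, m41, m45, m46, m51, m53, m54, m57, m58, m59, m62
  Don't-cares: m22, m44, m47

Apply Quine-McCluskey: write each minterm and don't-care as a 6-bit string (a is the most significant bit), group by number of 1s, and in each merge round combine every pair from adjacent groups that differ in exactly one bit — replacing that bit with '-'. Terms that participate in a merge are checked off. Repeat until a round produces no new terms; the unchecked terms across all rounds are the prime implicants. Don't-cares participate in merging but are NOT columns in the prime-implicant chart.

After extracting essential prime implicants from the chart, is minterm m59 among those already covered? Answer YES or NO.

Round 0: 001000 010000✓ 010010✓ 010100✓ 010110✓ 100001✓ 100110✓ 101001✓ 101100✓ 101101✓ 101110✓ 101111✓ 110011✓ 110101 110110✓ 111001✓ 111010✓ 111011✓ 111110✓
Round 1: -10110 010-00✓ 010-10✓ 0100-0✓ 0101-0✓ 1-0110✓ 1-1001 1-1110✓ 10-001 10-110✓ 101-01 1011-0✓ 1011-1✓ 10110-✓ 10111-✓ 11-011 11-110✓ 111-10 1110-1 11101-
Round 2: 010--0 1--110 1011--
PIs = {-10110, 001000, 010--0, 1--110, 1-1001, 10-001, 101-01, 1011--, 11-011, 110101, 111-10, 1110-1, 11101-}
Coverage chart:
  m8: 001000 ←essential
  m16: 010--0 ←essential
  m18: 010--0 ←essential
  m20: 010--0 ←essential
  m33: 10-001 ←essential
  m38: 1--110 ←essential
  m41: 1-1001,10-001,101-01
  m45: 101-01,1011--
  m46: 1--110,1011--
  m51: 11-011 ←essential
  m53: 110101 ←essential
  m54: -10110,1--110
  m57: 1-1001,1110-1
  m58: 111-10,11101-
  m59: 11-011,1110-1,11101-
  m62: 1--110,111-10
Essential: 001000, 010--0, 1--110, 10-001, 11-011, 110101

YES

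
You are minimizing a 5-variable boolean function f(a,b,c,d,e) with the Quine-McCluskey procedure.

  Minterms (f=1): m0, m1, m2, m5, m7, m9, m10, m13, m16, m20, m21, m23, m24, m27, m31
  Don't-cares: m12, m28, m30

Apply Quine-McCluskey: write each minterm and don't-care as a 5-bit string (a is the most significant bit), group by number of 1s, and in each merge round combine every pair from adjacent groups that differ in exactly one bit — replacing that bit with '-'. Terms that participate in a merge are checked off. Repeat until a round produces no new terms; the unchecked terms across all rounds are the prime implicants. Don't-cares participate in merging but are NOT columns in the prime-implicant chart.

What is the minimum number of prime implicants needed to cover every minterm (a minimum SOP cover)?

6

Round 0: 00000✓ 00001✓ 00010✓ 00101✓ 00111✓ 01001✓ 01010✓ 01100✓ 01101✓ 10000✓ 10100✓ 10101✓ 10111✓ 11000✓ 11011✓ 11100✓ 11110✓ 11111✓
Round 1: -0000 -0101✓ -0111✓ -1100 0-001✓ 0-010 0-101✓ 00-01✓ 000-0 0000- 001-1✓ 01-01✓ 0110- 1-000✓ 1-100✓ 1-111 10-00✓ 101-1✓ 1010- 11-00✓ 11-11 111-0 1111-
Round 2: -01-1 0--01 1--00
PIs = {-0000, -01-1, -1100, 0--01, 0-010, 000-0, 0000-, 0110-, 1--00, 1-111, 1010-, 11-11, 111-0, 1111-}
Coverage chart:
  m0: -0000,000-0,0000-
  m1: 0--01,0000-
  m2: 0-010,000-0
  m5: -01-1,0--01
  m7: -01-1 ←essential
  m9: 0--01 ←essential
  m10: 0-010 ←essential
  m13: 0--01,0110-
  m16: -0000,1--00
  m20: 1--00,1010-
  m21: -01-1,1010-
  m23: -01-1,1-111
  m24: 1--00 ←essential
  m27: 11-11 ←essential
  m31: 1-111,11-11,1111-
Essential: -01-1, 0--01, 0-010, 1--00, 11-11
Petrick residual → -0000
Min cover (6 terms): b'c'd'e' + b'ce + a'd'e + a'c'de' + ad'e' + abde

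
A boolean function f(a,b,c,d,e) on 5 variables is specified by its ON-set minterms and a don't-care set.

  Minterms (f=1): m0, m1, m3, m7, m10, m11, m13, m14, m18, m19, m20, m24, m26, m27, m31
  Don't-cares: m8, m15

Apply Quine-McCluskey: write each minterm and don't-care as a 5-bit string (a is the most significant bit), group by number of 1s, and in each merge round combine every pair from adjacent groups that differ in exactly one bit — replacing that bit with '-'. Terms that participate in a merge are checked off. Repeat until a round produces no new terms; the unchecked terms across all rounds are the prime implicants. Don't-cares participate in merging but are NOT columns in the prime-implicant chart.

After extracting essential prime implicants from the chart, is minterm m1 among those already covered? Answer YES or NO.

NO

size-2^0 implicants → 00000(✓)  00001(✓)  00011(✓)  00111(✓)  01000(✓)  01010(✓)  01011(✓)  01101(✓)  01110(✓)  01111(✓)  10010(✓)  10011(✓)  10100  11000(✓)  11010(✓)  11011(✓)  11111(✓)
size-2^1 implicants → -0011(✓)  -1000(✓)  -1010(✓)  -1011(✓)  -1111(✓)  0-000  0-011(✓)  0-111(✓)  00-11(✓)  000-1  0000-  01-10(✓)  01-11(✓)  010-0(✓)  0101-(✓)  011-1  0111-(✓)  1-010(✓)  1-011(✓)  1001-(✓)  11-11(✓)  110-0(✓)  1101-(✓)
size-2^2 implicants → --011  -1-11  -10-0  -101-  0--11  01-1-  1-01-
Unchecked terms (primes): --011, -1-11, -10-0, -101-, 0--11, 0-000, 000-1, 0000-, 01-1-, 011-1, 1-01-, 10100
Minterm coverage:
  m0 ⊆ 0-000,0000-
  m1 ⊆ 000-1,0000-
  m3 ⊆ --011,0--11,000-1
  m7 ⊆ 0--11 [E]
  m10 ⊆ -10-0,-101-,01-1-
  m11 ⊆ --011,-1-11,-101-,0--11,01-1-
  m13 ⊆ 011-1 [E]
  m14 ⊆ 01-1- [E]
  m18 ⊆ 1-01- [E]
  m19 ⊆ --011,1-01-
  m20 ⊆ 10100 [E]
  m24 ⊆ -10-0 [E]
  m26 ⊆ -10-0,-101-,1-01-
  m27 ⊆ --011,-1-11,-101-,1-01-
  m31 ⊆ -1-11 [E]
E = {-1-11, -10-0, 0--11, 01-1-, 011-1, 1-01-, 10100}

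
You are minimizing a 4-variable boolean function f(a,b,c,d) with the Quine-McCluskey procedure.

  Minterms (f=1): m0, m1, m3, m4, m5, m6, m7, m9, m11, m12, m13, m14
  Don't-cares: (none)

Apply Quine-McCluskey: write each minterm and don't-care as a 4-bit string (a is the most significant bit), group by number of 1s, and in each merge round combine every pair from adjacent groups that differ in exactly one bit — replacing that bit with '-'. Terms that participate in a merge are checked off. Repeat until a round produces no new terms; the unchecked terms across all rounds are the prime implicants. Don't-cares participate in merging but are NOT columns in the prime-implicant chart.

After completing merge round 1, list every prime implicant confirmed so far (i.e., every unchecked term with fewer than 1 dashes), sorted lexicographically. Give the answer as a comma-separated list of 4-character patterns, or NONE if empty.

NONE

Round 0: 0000✓ 0001✓ 0011✓ 0100✓ 0101✓ 0110✓ 0111✓ 1001✓ 1011✓ 1100✓ 1101✓ 1110✓
Round 1: -001✓ -011✓ -100✓ -101✓ -110✓ 0-00✓ 0-01✓ 0-11✓ 00-1✓ 000-✓ 01-0✓ 01-1✓ 010-✓ 011-✓ 1-01✓ 10-1✓ 11-0✓ 110-✓
Round 2: --01 -0-1 -1-0 -10- 0--1 0-0- 01--
PIs = {--01, -0-1, -1-0, -10-, 0--1, 0-0-, 01--}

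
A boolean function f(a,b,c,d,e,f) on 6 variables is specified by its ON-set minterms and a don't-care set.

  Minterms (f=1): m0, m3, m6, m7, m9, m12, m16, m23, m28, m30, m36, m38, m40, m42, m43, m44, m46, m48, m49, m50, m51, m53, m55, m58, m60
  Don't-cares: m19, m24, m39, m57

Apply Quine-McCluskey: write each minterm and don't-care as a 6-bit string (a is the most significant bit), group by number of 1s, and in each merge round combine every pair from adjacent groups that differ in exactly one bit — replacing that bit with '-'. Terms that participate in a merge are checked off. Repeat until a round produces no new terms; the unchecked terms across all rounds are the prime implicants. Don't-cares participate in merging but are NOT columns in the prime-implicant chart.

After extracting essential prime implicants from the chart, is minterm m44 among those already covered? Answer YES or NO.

YES

Round 0: 000000✓ 000011✓ 000110✓ 000111✓ 001001 001100✓ 010000✓ 010011✓ 010111✓ 011000✓ 011100✓ 011110✓ 100100✓ 100110✓ 100111✓ 101000✓ 101010✓ 101011✓ 101100✓ 101110✓ 110000✓ 110001✓ 110010✓ 110011✓ 110101✓ 110111✓ 111001✓ 111010✓ 111100✓
Round 1: -00110✓ -00111✓ -01100✓ -10000 -10011✓ -10111✓ -11100✓ 0-0000 0-0011✓ 0-0111✓ 0-1100✓ 000-11✓ 00011-✓ 01-000 010-11✓ 011-00 0111-0 1-0111✓ 1-1010 1-1100✓ 10-100✓ 10-110✓ 1001-0✓ 10011-✓ 101-00✓ 101-10✓ 1010-0✓ 10101- 1011-0✓ 11-001 11-010 110-01✓ 110-11✓ 1100-0✓ 1100-1✓ 11000-✓ 11001-✓ 1101-1✓
Round 2: --0111 --1100 -0011- -10-11 0-0-11 10-1-0 101--0 110--1 1100--
PIs = {--0111, --1100, -0011-, -10-11, -10000, 0-0-11, 0-0000, 001001, 01-000, 011-00, 0111-0, 1-1010, 10-1-0, 101--0, 10101-, 11-001, 11-010, 110--1, 1100--}
Coverage chart:
  m0: 0-0000 ←essential
  m3: 0-0-11 ←essential
  m6: -0011- ←essential
  m7: --0111,-0011-,0-0-11
  m9: 001001 ←essential
  m12: --1100 ←essential
  m16: -10000,0-0000,01-000
  m23: --0111,-10-11,0-0-11
  m28: --1100,011-00,0111-0
  m30: 0111-0 ←essential
  m36: 10-1-0 ←essential
  m38: -0011-,10-1-0
  m40: 101--0 ←essential
  m42: 1-1010,101--0,10101-
  m43: 10101- ←essential
  m44: --1100,10-1-0,101--0
  m46: 10-1-0,101--0
  m48: -10000,1100--
  m49: 11-001,110--1,1100--
  m50: 11-010,1100--
  m51: -10-11,110--1,1100--
  m53: 110--1 ←essential
  m55: --0111,-10-11,110--1
  m58: 1-1010,11-010
  m60: --1100 ←essential
Essential: --1100, -0011-, 0-0-11, 0-0000, 001001, 0111-0, 10-1-0, 101--0, 10101-, 110--1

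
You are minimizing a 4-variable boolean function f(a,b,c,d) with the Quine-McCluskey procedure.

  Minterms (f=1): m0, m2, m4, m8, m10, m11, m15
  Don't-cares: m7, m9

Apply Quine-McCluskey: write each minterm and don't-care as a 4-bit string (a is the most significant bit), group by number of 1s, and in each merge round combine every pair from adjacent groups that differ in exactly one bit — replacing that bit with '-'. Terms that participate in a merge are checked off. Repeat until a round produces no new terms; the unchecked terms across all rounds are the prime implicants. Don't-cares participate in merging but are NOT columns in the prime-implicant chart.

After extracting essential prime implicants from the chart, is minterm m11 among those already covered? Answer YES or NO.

NO

Round 0: 0000✓ 0010✓ 0100✓ 0111✓ 1000✓ 1001✓ 1010✓ 1011✓ 1111✓
Round 1: -000✓ -010✓ -111 0-00 00-0✓ 1-11 10-0✓ 10-1✓ 100-✓ 101-✓
Round 2: -0-0 10--
PIs = {-0-0, -111, 0-00, 1-11, 10--}
Coverage chart:
  m0: -0-0,0-00
  m2: -0-0 ←essential
  m4: 0-00 ←essential
  m8: -0-0,10--
  m10: -0-0,10--
  m11: 1-11,10--
  m15: -111,1-11
Essential: -0-0, 0-00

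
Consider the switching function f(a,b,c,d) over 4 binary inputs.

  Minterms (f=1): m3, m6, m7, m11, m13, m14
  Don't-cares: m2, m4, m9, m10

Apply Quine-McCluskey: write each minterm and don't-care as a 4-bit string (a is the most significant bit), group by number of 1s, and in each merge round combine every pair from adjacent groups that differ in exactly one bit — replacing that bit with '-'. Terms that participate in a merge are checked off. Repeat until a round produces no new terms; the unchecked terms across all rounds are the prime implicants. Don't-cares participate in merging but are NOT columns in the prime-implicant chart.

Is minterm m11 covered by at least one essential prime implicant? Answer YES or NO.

[col 0] 0010*, 0011*, 0100*, 0110*, 0111*, 1001*, 1010*, 1011*, 1101*, 1110*
[col 1] -010*, -011*, -110*, 0-10*, 0-11*, 001-*, 01-0, 011-*, 1-01, 1-10*, 10-1, 101-*
[col 2] --10, -01-, 0-1-
Prime implicants: --10, -01-, 0-1-, 01-0, 1-01, 10-1
PI chart (minterm → PIs covering it):
  3 | -01-,0-1-
  6 | --10,0-1-,01-0
  7 | 0-1-  (sole → essential)
  11 | -01-,10-1
  13 | 1-01  (sole → essential)
  14 | --10  (sole → essential)
Essential prime implicants: --10, 0-1-, 1-01

NO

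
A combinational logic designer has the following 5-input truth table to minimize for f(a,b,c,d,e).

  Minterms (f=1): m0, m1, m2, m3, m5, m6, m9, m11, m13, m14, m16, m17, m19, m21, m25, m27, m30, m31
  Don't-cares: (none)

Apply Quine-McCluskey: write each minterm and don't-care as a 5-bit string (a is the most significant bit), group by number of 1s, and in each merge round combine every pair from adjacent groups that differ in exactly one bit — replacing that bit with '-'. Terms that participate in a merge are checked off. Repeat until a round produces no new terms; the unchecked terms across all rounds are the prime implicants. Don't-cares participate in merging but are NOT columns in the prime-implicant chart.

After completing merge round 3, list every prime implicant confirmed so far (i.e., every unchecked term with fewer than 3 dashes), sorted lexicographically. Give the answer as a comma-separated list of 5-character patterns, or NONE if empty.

Round 0: 00000✓ 00001✓ 00010✓ 00011✓ 00101✓ 00110✓ 01001✓ 01011✓ 01101✓ 01110✓ 10000✓ 10001✓ 10011✓ 10101✓ 11001✓ 11011✓ 11110✓ 11111✓
Round 1: -0000✓ -0001✓ -0011✓ -0101✓ -1001✓ -1011✓ -1110 0-001✓ 0-011✓ 0-101✓ 0-110 00-01✓ 00-10 000-0✓ 000-1✓ 0000-✓ 0001-✓ 01-01✓ 010-1✓ 1-001✓ 1-011✓ 10-01✓ 100-1✓ 1000-✓ 11-11 110-1✓ 1111-
Round 2: --001✓ --011✓ -0-01 -00-1✓ -000- -10-1✓ 0--01 0-0-1✓ 000-- 1-0-1✓
Round 3: --0-1
PIs = {--0-1, -0-01, -000-, -1110, 0--01, 0-110, 00-10, 000--, 11-11, 1111-}

-0-01, -000-, -1110, 0--01, 0-110, 00-10, 000--, 11-11, 1111-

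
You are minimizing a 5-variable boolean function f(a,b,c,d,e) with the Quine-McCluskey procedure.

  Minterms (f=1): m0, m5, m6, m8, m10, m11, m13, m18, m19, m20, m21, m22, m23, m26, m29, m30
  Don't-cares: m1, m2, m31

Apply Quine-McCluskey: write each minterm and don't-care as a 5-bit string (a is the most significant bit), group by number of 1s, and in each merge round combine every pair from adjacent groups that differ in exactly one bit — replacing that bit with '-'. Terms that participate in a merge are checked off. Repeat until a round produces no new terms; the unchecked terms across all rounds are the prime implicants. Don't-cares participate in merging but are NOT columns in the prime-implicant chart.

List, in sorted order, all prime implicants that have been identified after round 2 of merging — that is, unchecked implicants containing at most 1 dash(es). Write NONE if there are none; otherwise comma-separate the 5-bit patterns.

[col 0] 00000*, 00001*, 00010*, 00101*, 00110*, 01000*, 01010*, 01011*, 01101*, 10010*, 10011*, 10100*, 10101*, 10110*, 10111*, 11010*, 11101*, 11110*, 11111*
[col 1] -0010*, -0101*, -0110*, -1010*, -1101*, 0-000*, 0-010*, 0-101*, 00-01, 00-10*, 000-0*, 0000-, 010-0*, 0101-, 1-010*, 1-101*, 1-110*, 1-111*, 10-10*, 10-11*, 1001-*, 101-0*, 101-1*, 1010-*, 1011-*, 11-10*, 111-1*, 1111-*
[col 2] --010, --101, -0-10, 0-0-0, 1--10, 1-1-1, 1-11-, 10-1-, 101--
Prime implicants: --010, --101, -0-10, 0-0-0, 00-01, 0000-, 0101-, 1--10, 1-1-1, 1-11-, 10-1-, 101--

00-01, 0000-, 0101-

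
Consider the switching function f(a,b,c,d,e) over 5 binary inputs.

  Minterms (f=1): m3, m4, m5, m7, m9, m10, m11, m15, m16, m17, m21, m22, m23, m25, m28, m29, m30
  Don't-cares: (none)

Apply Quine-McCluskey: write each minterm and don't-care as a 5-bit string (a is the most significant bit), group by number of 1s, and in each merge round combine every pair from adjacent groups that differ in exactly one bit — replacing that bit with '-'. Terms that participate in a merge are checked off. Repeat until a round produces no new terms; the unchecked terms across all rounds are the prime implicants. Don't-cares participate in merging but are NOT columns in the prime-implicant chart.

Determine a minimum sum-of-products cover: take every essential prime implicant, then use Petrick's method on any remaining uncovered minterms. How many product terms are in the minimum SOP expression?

size-2^0 implicants → 00011(✓)  00100(✓)  00101(✓)  00111(✓)  01001(✓)  01010(✓)  01011(✓)  01111(✓)  10000(✓)  10001(✓)  10101(✓)  10110(✓)  10111(✓)  11001(✓)  11100(✓)  11101(✓)  11110(✓)
size-2^1 implicants → -0101(✓)  -0111(✓)  -1001  0-011(✓)  0-111(✓)  00-11(✓)  001-1(✓)  0010-  01-11(✓)  010-1  0101-  1-001(✓)  1-101(✓)  1-110  10-01(✓)  1000-  101-1(✓)  1011-  11-01(✓)  111-0  1110-
size-2^2 implicants → -01-1  0--11  1--01
Unchecked terms (primes): -01-1, -1001, 0--11, 0010-, 010-1, 0101-, 1--01, 1-110, 1000-, 1011-, 111-0, 1110-
Minterm coverage:
  m3 ⊆ 0--11 [E]
  m4 ⊆ 0010- [E]
  m5 ⊆ -01-1,0010-
  m7 ⊆ -01-1,0--11
  m9 ⊆ -1001,010-1
  m10 ⊆ 0101- [E]
  m11 ⊆ 0--11,010-1,0101-
  m15 ⊆ 0--11 [E]
  m16 ⊆ 1000- [E]
  m17 ⊆ 1--01,1000-
  m21 ⊆ -01-1,1--01
  m22 ⊆ 1-110,1011-
  m23 ⊆ -01-1,1011-
  m25 ⊆ -1001,1--01
  m28 ⊆ 111-0,1110-
  m29 ⊆ 1--01,1110-
  m30 ⊆ 1-110,111-0
E = {0--11, 0010-, 0101-, 1000-}
Petrick residual → -01-1, -1001, 1-110, 1110-
Cover = b'ce + bc'd'e + a'de + a'b'cd' + a'bc'd + acde' + ab'c'd' + abcd'  |cover|=8

8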